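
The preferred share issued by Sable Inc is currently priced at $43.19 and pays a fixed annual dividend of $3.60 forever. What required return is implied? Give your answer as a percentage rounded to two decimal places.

8.34%

P = C/r ⇒ r = C/P = $3.60/$43.19 = 0.083353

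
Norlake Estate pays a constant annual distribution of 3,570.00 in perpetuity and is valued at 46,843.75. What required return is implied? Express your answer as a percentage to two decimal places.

7.62%

P = C/r ⇒ r = C/P = 3,570.00/46,843.75 = 0.076211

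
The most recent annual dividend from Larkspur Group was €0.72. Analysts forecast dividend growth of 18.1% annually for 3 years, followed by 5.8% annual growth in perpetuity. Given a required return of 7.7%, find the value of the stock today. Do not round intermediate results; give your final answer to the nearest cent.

D_1 = 0.85032
D_2 = 1.00423
D_3 = 1.18599
Terminal value at year 3: TV = D_3×(1+g_2)/(r−g_2) = 1.25478/0.019 = 66.04109
P_0 = D_1/(1+r)^1 + D_2/(1+r)^2 + D_3/(1+r)^3 + TV/(1+r)^3
    = 0.78953 + 0.86577 + 0.94937 + 52.86487 = 55.46953

€55.47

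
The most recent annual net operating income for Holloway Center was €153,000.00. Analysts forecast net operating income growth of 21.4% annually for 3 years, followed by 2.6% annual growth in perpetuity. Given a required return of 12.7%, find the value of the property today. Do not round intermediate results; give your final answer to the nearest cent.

€2476265.51

D_1 = 185742.00000
D_2 = 225490.78800
D_3 = 273745.81663
Terminal value at year 3: TV = D_3×(1+g_2)/(r−g_2) = 280863.20786/0.101 = 2780823.84024
P_0 = D_1/(1+r)^1 + D_2/(1+r)^2 + D_3/(1+r)^3 + TV/(1+r)^3
    = 164811.00266 + 177533.76862 + 191238.68243 + 1942682.06114 = 2476265.51486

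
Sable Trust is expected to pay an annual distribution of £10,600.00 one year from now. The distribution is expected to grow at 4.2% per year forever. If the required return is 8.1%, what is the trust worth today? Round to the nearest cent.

Growing perpetuity: P = D₁ / (r − g) = £10,600.0000 / (0.081 − 0.042) = £271,794.87

£271794.87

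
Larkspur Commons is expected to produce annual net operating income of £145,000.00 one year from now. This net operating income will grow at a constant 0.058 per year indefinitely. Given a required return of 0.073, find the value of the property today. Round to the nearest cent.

Growing perpetuity: P = D₁ / (r − g) = £145,000.0000 / (0.073 − 0.058) = £9,666,666.67

£9666666.67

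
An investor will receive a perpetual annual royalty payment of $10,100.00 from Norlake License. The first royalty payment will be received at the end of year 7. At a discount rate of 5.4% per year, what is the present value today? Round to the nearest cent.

Value at end of year 6: C / r = $10,100.00 / 0.054 = $187,037.0370
Discount to today: PV = $187,037.0370 / (1 + 0.054)^6 = $187,037.0370 / 1.371020 = $136,421.85

$136421.85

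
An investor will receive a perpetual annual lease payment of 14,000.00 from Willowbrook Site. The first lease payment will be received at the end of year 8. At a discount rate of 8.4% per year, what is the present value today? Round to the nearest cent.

Value at end of year 7: C / r = 14,000.00 / 0.084 = 166,666.6667
Discount to today: PV = 166,666.6667 / (1 + 0.084)^7 = 166,666.6667 / 1.758754 = 94,764.09

94764.09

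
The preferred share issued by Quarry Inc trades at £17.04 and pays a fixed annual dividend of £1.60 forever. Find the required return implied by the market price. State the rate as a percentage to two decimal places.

P = C/r ⇒ r = C/P = £1.60/£17.04 = 0.093897

9.39%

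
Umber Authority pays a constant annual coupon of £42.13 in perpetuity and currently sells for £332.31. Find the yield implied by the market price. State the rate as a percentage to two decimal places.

P = C/r ⇒ r = C/P = £42.13/£332.31 = 0.126779

12.68%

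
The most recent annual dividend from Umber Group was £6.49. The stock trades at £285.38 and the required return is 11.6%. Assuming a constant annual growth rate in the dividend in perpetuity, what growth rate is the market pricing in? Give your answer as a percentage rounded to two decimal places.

P = D₀(1+g)/(r−g) ⇒ P(r−g) = D₀(1+g) ⇒ g(P+D₀) = P·r − D₀
g = (P·r − D₀)/(P + D₀) = (£285.38×0.116 − £6.49) / (£285.38 + £6.49) = 0.091185

9.12%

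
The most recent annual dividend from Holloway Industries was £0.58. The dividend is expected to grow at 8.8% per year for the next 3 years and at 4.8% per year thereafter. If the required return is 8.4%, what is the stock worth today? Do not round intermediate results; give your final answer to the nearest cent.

£18.82

D_1 = 0.63104
D_2 = 0.68657
D_3 = 0.74699
Terminal value at year 3: TV = D_3×(1+g_2)/(r−g_2) = 0.78285/0.036 = 21.74570
P_0 = D_1/(1+r)^1 + D_2/(1+r)^2 + D_3/(1+r)^3 + TV/(1+r)^3
    = 0.58214 + 0.58429 + 0.58644 + 17.07205 = 18.82492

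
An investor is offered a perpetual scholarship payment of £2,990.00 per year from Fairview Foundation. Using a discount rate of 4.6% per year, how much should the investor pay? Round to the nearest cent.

£65000.00

Level perpetuity: PV = C / r = £2,990.00 / 0.046 = £65,000.00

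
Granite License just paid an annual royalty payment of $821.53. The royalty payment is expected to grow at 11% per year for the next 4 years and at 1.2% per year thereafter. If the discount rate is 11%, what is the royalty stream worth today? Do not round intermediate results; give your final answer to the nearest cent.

$11769.67

D_1 = 911.89830
D_2 = 1012.20711
D_3 = 1123.54990
D_4 = 1247.14038
Terminal value at year 4: TV = D_4×(1+g_2)/(r−g_2) = 1262.10607/0.098 = 12878.63335
P_0 = D_1/(1+r)^1 + D_2/(1+r)^2 + D_3/(1+r)^3 + D_4/(1+r)^4 + TV/(1+r)^4
    = 821.53000 + 821.53000 + 821.53000 + 821.53000 + 8483.55469 = 11769.67469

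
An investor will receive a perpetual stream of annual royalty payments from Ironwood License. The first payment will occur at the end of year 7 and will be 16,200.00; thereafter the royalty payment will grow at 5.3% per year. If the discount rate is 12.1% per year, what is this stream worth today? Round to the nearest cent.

Value at end of year 6: C₁ / (r − g) = 16,200.00 / (0.121 − 0.053) = 238,235.2941
Discount to today: PV = 238,235.2941 / (1 + 0.121)^6 = 238,235.2941 / 1.984420 = 120,052.84

120052.84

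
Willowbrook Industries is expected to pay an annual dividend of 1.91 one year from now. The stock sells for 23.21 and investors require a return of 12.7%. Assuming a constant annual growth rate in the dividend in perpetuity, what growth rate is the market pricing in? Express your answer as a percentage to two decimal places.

4.47%

P = D₁/(r−g) ⇒ g = r − D₁/P = 0.127 − 1.91/23.21 = 0.044708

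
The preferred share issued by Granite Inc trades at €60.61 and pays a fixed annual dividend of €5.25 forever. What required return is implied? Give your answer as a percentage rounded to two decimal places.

P = C/r ⇒ r = C/P = €5.25/€60.61 = 0.086619

8.66%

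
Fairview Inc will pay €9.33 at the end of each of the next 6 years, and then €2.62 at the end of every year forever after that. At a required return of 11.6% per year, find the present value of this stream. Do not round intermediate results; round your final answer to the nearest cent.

PV of 6-year annuity: €9.33 × [1 − (1+0.116)^−6] / 0.116 = 38.79796
Perpetuity value at year 6: €2.62 / 0.116 = 22.58621
PV of perpetuity: 22.58621 / (1+0.116)^6 = 11.69117
Total PV = 38.79796 + 11.69117 = 50.48913

€50.49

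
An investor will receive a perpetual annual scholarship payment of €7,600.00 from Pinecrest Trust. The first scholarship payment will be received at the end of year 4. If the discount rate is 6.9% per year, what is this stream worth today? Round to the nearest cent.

€90163.63

Value at end of year 3: C / r = €7,600.00 / 0.069 = €110,144.9275
Discount to today: PV = €110,144.9275 / (1 + 0.069)^3 = €110,144.9275 / 1.221612 = €90,163.63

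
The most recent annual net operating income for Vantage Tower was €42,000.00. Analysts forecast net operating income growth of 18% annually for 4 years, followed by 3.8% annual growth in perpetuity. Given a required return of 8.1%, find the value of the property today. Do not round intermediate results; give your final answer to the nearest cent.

€1649624.01

D_1 = 49560.00000
D_2 = 58480.80000
D_3 = 69007.34400
D_4 = 81428.66592
Terminal value at year 4: TV = D_4×(1+g_2)/(r−g_2) = 84522.95522/0.043 = 1965650.12151
P_0 = D_1/(1+r)^1 + D_2/(1+r)^2 + D_3/(1+r)^3 + D_4/(1+r)^4 + TV/(1+r)^4
    = 45846.43848 + 50045.14099 + 54628.36852 + 59631.33659 + 1439472.72972 = 1649624.01429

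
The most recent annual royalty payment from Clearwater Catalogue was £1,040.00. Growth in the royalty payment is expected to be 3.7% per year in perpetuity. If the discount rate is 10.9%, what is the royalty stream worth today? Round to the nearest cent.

D₁ = D₀ × (1 + g) = £1,040.00 × 1.037 = £1,078.4800
Growing perpetuity: P = D₁ / (r − g) = £1,078.4800 / (0.109 − 0.037) = £14,978.89

£14978.89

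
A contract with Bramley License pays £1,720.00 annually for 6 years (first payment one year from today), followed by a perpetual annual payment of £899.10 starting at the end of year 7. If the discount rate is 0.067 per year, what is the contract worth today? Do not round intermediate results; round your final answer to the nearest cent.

£17368.76

PV of 6-year annuity: £1,720.00 × [1 − (1+0.067)^−6] / 0.067 = 8274.93164
Perpetuity value at year 6: £899.10 / 0.067 = 13419.40299
PV of perpetuity: 13419.40299 / (1+0.067)^6 = 9093.82680
Total PV = 8274.93164 + 9093.82680 = 17368.75844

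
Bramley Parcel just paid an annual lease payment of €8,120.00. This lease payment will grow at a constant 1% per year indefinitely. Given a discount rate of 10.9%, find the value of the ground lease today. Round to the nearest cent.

€82840.40

D₁ = D₀ × (1 + g) = €8,120.00 × 1.01 = €8,201.2000
Growing perpetuity: P = D₁ / (r − g) = €8,201.2000 / (0.109 − 0.01) = €82,840.40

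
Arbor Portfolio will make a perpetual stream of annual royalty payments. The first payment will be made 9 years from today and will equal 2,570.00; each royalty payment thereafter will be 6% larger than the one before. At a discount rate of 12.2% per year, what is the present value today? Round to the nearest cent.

16504.36

Value at end of year 8: C₁ / (r − g) = 2,570.00 / (0.122 − 0.06) = 41,451.6129
Discount to today: PV = 41,451.6129 / (1 + 0.122)^8 = 41,451.6129 / 2.511556 = 16,504.36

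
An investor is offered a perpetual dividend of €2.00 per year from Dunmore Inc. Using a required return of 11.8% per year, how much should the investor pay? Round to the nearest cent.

€16.95

Level perpetuity: PV = C / r = €2.00 / 0.118 = €16.95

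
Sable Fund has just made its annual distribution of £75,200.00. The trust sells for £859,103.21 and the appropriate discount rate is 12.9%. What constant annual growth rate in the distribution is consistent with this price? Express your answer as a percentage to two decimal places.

3.81%

P = D₀(1+g)/(r−g) ⇒ P(r−g) = D₀(1+g) ⇒ g(P+D₀) = P·r − D₀
g = (P·r − D₀)/(P + D₀) = (£859,103.21×0.129 − £75,200.00) / (£859,103.21 + £75,200.00) = 0.038129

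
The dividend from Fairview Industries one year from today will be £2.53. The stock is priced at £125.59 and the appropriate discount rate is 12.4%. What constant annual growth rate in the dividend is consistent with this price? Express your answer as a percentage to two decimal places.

P = D₁/(r−g) ⇒ g = r − D₁/P = 0.124 − £2.53/£125.59 = 0.103855

10.39%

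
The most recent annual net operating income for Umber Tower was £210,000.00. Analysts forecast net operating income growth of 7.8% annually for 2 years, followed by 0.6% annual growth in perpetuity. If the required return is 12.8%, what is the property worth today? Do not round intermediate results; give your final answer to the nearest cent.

£1974014.65

D_1 = 226380.00000
D_2 = 244037.64000
Terminal value at year 2: TV = D_2×(1+g_2)/(r−g_2) = 245501.86584/0.122 = 2012310.37574
P_0 = D_1/(1+r)^1 + D_2/(1+r)^2 + TV/(1+r)^2
    = 200691.48936 + 191795.59001 + 1581527.57009 = 1974014.64946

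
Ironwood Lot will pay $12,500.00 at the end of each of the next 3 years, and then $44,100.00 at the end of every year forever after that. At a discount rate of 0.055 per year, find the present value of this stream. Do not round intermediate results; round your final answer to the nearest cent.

$716563.49

PV of 3-year annuity: $12,500.00 × [1 − (1+0.055)^−3] / 0.055 = 33724.16723
Perpetuity value at year 3: $44,100.00 / 0.055 = 801818.18182
PV of perpetuity: 801818.18182 / (1+0.055)^3 = 682839.31983
Total PV = 33724.16723 + 682839.31983 = 716563.48706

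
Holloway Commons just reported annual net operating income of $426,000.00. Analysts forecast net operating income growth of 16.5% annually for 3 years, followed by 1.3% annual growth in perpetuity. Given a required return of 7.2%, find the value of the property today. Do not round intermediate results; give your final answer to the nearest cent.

D_1 = 496290.00000
D_2 = 578177.85000
D_3 = 673577.19525
Terminal value at year 3: TV = D_3×(1+g_2)/(r−g_2) = 682333.69879/0.059 = 11564977.94556
P_0 = D_1/(1+r)^1 + D_2/(1+r)^2 + D_3/(1+r)^3 + TV/(1+r)^3
    = 462957.08955 + 503120.34452 + 546767.91172 + 9387727.02673 = 10900572.37253

$10900572.37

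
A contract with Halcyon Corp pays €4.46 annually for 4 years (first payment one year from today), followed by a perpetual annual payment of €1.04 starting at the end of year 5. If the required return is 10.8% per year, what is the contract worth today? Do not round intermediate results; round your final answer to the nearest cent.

PV of 4-year annuity: €4.46 × [1 − (1+0.108)^−4] / 0.108 = 13.89620
Perpetuity value at year 4: €1.04 / 0.108 = 9.62963
PV of perpetuity: 9.62963 / (1+0.108)^4 = 6.38926
Total PV = 13.89620 + 6.38926 = 20.28546

€20.29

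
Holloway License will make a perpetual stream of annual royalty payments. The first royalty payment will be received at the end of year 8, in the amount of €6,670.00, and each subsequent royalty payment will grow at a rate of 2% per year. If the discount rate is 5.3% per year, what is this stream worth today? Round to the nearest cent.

Value at end of year 7: C₁ / (r − g) = €6,670.00 / (0.053 − 0.02) = €202,121.2121
Discount to today: PV = €202,121.2121 / (1 + 0.053)^7 = €202,121.2121 / 1.435485 = €140,803.45

€140803.45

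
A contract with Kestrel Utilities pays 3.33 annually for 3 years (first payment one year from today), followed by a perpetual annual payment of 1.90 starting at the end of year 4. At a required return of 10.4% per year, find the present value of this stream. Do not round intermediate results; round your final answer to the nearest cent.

21.80

PV of 3-year annuity: 3.33 × [1 − (1+0.104)^−3] / 0.104 = 8.22325
Perpetuity value at year 3: 1.90 / 0.104 = 18.26923
PV of perpetuity: 18.26923 / (1+0.104)^3 = 13.57729
Total PV = 8.22325 + 13.57729 = 21.80053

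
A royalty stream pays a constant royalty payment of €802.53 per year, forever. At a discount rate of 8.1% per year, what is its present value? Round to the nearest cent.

€9907.78

Level perpetuity: PV = C / r = €802.53 / 0.081 = €9,907.78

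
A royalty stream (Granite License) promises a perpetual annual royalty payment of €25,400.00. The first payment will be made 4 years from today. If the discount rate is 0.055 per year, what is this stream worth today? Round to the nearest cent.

€393290.67

Value at end of year 3: C / r = €25,400.00 / 0.055 = €461,818.1818
Discount to today: PV = €461,818.1818 / (1 + 0.055)^3 = €461,818.1818 / 1.174241 = €393,290.67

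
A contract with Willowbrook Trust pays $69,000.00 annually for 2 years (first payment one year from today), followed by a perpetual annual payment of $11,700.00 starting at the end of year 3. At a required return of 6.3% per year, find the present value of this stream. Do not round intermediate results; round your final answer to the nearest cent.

PV of 2-year annuity: $69,000.00 × [1 − (1+0.063)^−2] / 0.063 = 125974.25239
Perpetuity value at year 2: $11,700.00 / 0.063 = 185714.28571
PV of perpetuity: 185714.28571 / (1+0.063)^2 = 164353.43422
Total PV = 125974.25239 + 164353.43422 = 290327.68661

$290327.69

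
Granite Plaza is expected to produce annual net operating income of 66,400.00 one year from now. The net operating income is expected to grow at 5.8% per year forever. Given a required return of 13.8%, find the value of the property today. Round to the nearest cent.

Growing perpetuity: P = D₁ / (r − g) = 66,400.0000 / (0.138 − 0.058) = 830,000.00

830000.00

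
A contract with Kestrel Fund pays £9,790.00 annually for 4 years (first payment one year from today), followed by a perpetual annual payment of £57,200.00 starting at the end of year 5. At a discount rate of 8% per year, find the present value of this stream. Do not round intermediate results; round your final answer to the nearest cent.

£557972.07

PV of 4-year annuity: £9,790.00 × [1 − (1+0.08)^−4] / 0.08 = 32425.72176
Perpetuity value at year 4: £57,200.00 / 0.08 = 715000.00000
PV of perpetuity: 715000.00000 / (1+0.08)^4 = 525546.34475
Total PV = 32425.72176 + 525546.34475 = 557972.06651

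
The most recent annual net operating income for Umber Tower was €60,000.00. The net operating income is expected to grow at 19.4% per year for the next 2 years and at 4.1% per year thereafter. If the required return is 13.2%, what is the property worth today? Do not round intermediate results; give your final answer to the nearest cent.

D_1 = 71640.00000
D_2 = 85538.16000
Terminal value at year 2: TV = D_2×(1+g_2)/(r−g_2) = 89045.22456/0.091 = 978518.95121
P_0 = D_1/(1+r)^1 + D_2/(1+r)^2 + TV/(1+r)^2
    = 63286.21908 + 66752.42543 + 763618.40516 = 893657.04966

€893657.05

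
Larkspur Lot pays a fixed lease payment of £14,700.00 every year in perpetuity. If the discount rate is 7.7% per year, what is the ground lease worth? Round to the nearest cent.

£190909.09

Level perpetuity: PV = C / r = £14,700.00 / 0.077 = £190,909.09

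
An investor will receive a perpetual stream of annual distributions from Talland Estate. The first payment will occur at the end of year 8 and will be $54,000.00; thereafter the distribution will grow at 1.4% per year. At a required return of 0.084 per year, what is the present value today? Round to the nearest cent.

$438622.34

Value at end of year 7: C₁ / (r − g) = $54,000.00 / (0.084 − 0.014) = $771,428.5714
Discount to today: PV = $771,428.5714 / (1 + 0.084)^7 = $771,428.5714 / 1.758754 = $438,622.34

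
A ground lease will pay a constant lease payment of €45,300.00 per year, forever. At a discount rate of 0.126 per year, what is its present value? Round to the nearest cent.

€359523.81

Level perpetuity: PV = C / r = €45,300.00 / 0.126 = €359,523.81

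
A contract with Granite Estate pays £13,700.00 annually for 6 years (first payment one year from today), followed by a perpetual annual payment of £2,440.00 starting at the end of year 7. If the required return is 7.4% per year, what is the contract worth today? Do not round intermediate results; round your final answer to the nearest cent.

PV of 6-year annuity: £13,700.00 × [1 − (1+0.074)^−6] / 0.074 = 64502.95985
Perpetuity value at year 6: £2,440.00 / 0.074 = 32972.97297
PV of perpetuity: 32972.97297 / (1+0.074)^6 = 21484.85458
Total PV = 64502.95985 + 21484.85458 = 85987.81443

£85987.81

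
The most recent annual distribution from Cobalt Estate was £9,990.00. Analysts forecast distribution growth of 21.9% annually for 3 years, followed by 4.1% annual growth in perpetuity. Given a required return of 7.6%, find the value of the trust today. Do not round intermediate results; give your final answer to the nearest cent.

£470703.77

D_1 = 12177.81000
D_2 = 14844.75039
D_3 = 18095.75073
Terminal value at year 3: TV = D_3×(1+g_2)/(r−g_2) = 18837.67651/0.035 = 538219.32872
P_0 = D_1/(1+r)^1 + D_2/(1+r)^2 + D_3/(1+r)^3 + TV/(1+r)^3
    = 11317.66729 + 12821.78106 + 14525.79100 + 432038.52654 = 470703.76588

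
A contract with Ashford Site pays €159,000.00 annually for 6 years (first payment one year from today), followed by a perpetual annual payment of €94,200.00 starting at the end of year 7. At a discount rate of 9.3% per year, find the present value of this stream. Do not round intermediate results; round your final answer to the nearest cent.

PV of 6-year annuity: €159,000.00 × [1 − (1+0.093)^−6] / 0.093 = 706926.18774
Perpetuity value at year 6: €94,200.00 / 0.093 = 1012903.22581
PV of perpetuity: 1012903.22581 / (1+0.093)^6 = 594082.80514
Total PV = 706926.18774 + 594082.80514 = 1301008.99289

€1301008.99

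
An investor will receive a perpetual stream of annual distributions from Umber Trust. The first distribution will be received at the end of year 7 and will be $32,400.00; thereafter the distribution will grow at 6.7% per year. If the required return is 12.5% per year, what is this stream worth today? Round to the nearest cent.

$275550.93

Value at end of year 6: C₁ / (r − g) = $32,400.00 / (0.125 − 0.067) = $558,620.6897
Discount to today: PV = $558,620.6897 / (1 + 0.125)^6 = $558,620.6897 / 2.027287 = $275,550.93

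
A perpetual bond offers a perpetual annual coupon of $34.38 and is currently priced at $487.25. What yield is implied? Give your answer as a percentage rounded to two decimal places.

7.06%

P = C/r ⇒ r = C/P = $34.38/$487.25 = 0.070559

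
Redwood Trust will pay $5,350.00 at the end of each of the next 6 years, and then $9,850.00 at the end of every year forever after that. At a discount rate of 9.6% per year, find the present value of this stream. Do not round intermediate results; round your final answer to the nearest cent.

$82773.60

PV of 6-year annuity: $5,350.00 × [1 − (1+0.096)^−6] / 0.096 = 23576.33520
Perpetuity value at year 6: $9,850.00 / 0.096 = 102604.16667
PV of perpetuity: 102604.16667 / (1+0.096)^6 = 59197.26915
Total PV = 23576.33520 + 59197.26915 = 82773.60435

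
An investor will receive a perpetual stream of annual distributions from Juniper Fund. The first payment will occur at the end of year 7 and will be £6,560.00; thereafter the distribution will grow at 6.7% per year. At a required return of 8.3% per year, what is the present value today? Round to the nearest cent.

£254104.95

Value at end of year 6: C₁ / (r − g) = £6,560.00 / (0.083 − 0.067) = £410,000.0000
Discount to today: PV = £410,000.0000 / (1 + 0.083)^6 = £410,000.0000 / 1.613507 = £254,104.95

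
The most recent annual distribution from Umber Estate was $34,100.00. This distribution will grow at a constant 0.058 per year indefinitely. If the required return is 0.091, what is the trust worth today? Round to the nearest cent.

D₁ = D₀ × (1 + g) = $34,100.00 × 1.058 = $36,077.8000
Growing perpetuity: P = D₁ / (r − g) = $36,077.8000 / (0.091 − 0.058) = $1,093,266.67

$1093266.67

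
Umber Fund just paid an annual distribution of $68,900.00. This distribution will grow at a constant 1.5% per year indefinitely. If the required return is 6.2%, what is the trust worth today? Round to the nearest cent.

D₁ = D₀ × (1 + g) = $68,900.00 × 1.015 = $69,933.5000
Growing perpetuity: P = D₁ / (r − g) = $69,933.5000 / (0.062 − 0.015) = $1,487,946.81

$1487946.81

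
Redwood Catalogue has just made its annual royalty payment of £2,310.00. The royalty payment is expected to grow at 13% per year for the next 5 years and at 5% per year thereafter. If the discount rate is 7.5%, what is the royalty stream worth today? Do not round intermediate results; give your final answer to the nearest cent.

£137960.45

D_1 = 2610.30000
D_2 = 2949.63900
D_3 = 3333.09207
D_4 = 3766.39404
D_5 = 4256.02526
Terminal value at year 5: TV = D_5×(1+g_2)/(r−g_2) = 4468.82653/0.025 = 178753.06110
P_0 = D_1/(1+r)^1 + D_2/(1+r)^2 + D_3/(1+r)^3 + D_4/(1+r)^4 + D_5/(1+r)^5 + TV/(1+r)^5
    = 2428.18605 + 2552.41882 + 2683.00769 + 2820.27785 + 2964.57114 + 124511.98777 = 137960.44931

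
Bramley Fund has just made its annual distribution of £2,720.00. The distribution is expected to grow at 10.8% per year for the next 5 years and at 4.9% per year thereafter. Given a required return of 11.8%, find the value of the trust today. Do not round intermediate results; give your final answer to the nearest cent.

D_1 = 3013.76000
D_2 = 3339.24608
D_3 = 3699.88466
D_4 = 4099.47220
D_5 = 4542.21520
Terminal value at year 5: TV = D_5×(1+g_2)/(r−g_2) = 4764.78374/0.069 = 69054.83684
P_0 = D_1/(1+r)^1 + D_2/(1+r)^2 + D_3/(1+r)^3 + D_4/(1+r)^4 + D_5/(1+r)^5 + TV/(1+r)^5
    = 2695.67084 + 2671.55929 + 2647.66342 + 2623.98127 + 2600.51096 + 39535.30428 = 52774.69007

£52774.69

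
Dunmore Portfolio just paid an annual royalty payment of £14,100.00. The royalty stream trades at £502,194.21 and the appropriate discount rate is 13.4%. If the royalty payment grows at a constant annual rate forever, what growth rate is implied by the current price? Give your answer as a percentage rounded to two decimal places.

10.30%

P = D₀(1+g)/(r−g) ⇒ P(r−g) = D₀(1+g) ⇒ g(P+D₀) = P·r − D₀
g = (P·r − D₀)/(P + D₀) = (£502,194.21×0.134 − £14,100.00) / (£502,194.21 + £14,100.00) = 0.103030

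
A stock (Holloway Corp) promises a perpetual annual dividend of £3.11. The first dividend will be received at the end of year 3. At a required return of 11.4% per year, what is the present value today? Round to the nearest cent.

£21.98

Value at end of year 2: C / r = £3.11 / 0.114 = £27.2807
Discount to today: PV = £27.2807 / (1 + 0.114)^2 = £27.2807 / 1.240996 = £21.98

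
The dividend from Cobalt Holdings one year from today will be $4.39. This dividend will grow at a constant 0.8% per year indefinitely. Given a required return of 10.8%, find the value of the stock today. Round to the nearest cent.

Growing perpetuity: P = D₁ / (r − g) = $4.3900 / (0.108 − 0.008) = $43.90

$43.90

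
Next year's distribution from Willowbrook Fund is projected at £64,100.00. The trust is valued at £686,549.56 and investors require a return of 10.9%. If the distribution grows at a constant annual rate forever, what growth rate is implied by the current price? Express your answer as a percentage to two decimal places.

1.56%

P = D₁/(r−g) ⇒ g = r − D₁/P = 0.109 − £64,100.00/£686,549.56 = 0.015635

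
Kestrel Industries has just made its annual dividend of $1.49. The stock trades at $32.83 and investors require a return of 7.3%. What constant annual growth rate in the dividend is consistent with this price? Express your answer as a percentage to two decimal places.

2.64%

P = D₀(1+g)/(r−g) ⇒ P(r−g) = D₀(1+g) ⇒ g(P+D₀) = P·r − D₀
g = (P·r − D₀)/(P + D₀) = ($32.83×0.073 − $1.49) / ($32.83 + $1.49) = 0.026416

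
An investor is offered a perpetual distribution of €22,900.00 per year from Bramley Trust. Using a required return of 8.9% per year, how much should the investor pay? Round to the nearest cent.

Level perpetuity: PV = C / r = €22,900.00 / 0.089 = €257,303.37

€257303.37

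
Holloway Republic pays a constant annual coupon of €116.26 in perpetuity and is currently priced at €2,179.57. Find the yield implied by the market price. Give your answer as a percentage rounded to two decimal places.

5.33%

P = C/r ⇒ r = C/P = €116.26/€2,179.57 = 0.053341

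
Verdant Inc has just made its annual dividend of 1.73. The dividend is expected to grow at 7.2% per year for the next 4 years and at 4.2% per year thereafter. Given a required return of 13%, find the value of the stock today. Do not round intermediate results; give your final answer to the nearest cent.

22.67

D_1 = 1.85456
D_2 = 1.98809
D_3 = 2.13123
D_4 = 2.28468
Terminal value at year 4: TV = D_4×(1+g_2)/(r−g_2) = 2.38064/0.088 = 27.05268
P_0 = D_1/(1+r)^1 + D_2/(1+r)^2 + D_3/(1+r)^3 + D_4/(1+r)^4 + TV/(1+r)^4
    = 1.64120 + 1.55696 + 1.47705 + 1.40124 + 16.59192 = 22.66837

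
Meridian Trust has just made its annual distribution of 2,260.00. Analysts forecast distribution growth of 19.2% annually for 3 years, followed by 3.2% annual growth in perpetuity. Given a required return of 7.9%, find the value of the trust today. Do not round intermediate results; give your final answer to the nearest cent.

75206.24

D_1 = 2693.92000
D_2 = 3211.15264
D_3 = 3827.69395
Terminal value at year 3: TV = D_3×(1+g_2)/(r−g_2) = 3950.18015/0.047 = 84046.38624
P_0 = D_1/(1+r)^1 + D_2/(1+r)^2 + D_3/(1+r)^3 + TV/(1+r)^3
    = 2496.68211 + 2758.15114 + 3047.00293 + 66904.40468 = 75206.24086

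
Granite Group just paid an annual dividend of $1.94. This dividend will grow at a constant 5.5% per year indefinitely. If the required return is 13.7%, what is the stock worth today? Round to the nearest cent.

D₁ = D₀ × (1 + g) = $1.94 × 1.055 = $2.0467
Growing perpetuity: P = D₁ / (r − g) = $2.0467 / (0.137 − 0.055) = $24.96

$24.96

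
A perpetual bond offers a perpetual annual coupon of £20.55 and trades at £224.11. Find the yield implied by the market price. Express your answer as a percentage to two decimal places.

9.17%

P = C/r ⇒ r = C/P = £20.55/£224.11 = 0.091696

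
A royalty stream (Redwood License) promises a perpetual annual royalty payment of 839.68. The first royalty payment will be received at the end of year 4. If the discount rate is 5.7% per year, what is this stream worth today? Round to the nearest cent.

Value at end of year 3: C / r = 839.68 / 0.057 = 14,731.2281
Discount to today: PV = 14,731.2281 / (1 + 0.057)^3 = 14,731.2281 / 1.180932 = 12,474.24

12474.24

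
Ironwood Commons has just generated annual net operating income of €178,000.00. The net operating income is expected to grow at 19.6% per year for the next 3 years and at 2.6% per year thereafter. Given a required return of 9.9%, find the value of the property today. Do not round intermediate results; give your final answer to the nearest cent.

D_1 = 212888.00000
D_2 = 254614.04800
D_3 = 304518.40141
Terminal value at year 3: TV = D_3×(1+g_2)/(r−g_2) = 312435.87984/0.073 = 4279943.55952
P_0 = D_1/(1+r)^1 + D_2/(1+r)^2 + D_3/(1+r)^3 + TV/(1+r)^3
    = 193710.64604 + 210807.94601 + 229414.28883 + 3224370.68965 = 3858303.57053

€3858303.57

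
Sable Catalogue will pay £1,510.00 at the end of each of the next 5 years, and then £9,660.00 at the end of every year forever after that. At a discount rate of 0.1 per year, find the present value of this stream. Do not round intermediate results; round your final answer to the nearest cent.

PV of 5-year annuity: £1,510.00 × [1 − (1+0.1)^−5] / 0.1 = 5724.08802
Perpetuity value at year 5: £9,660.00 / 0.1 = 96600.00000
PV of perpetuity: 96600.00000 / (1+0.1)^5 = 59980.99981
Total PV = 5724.08802 + 59980.99981 = 65705.08783

£65705.09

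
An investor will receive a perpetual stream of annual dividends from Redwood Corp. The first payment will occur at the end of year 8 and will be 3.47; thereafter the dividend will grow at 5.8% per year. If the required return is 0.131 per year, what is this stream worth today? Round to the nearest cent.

20.08

Value at end of year 7: C₁ / (r − g) = 3.47 / (0.131 − 0.058) = 47.5342
Discount to today: PV = 47.5342 / (1 + 0.131)^7 = 47.5342 / 2.367218 = 20.08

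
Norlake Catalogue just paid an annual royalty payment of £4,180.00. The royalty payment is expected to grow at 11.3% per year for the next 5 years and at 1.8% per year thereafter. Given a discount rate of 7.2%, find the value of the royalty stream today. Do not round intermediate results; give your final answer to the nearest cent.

D_1 = 4652.34000
D_2 = 5178.05442
D_3 = 5763.17457
D_4 = 6414.41330
D_5 = 7139.24200
Terminal value at year 5: TV = D_5×(1+g_2)/(r−g_2) = 7267.74835/0.054 = 134587.93249
P_0 = D_1/(1+r)^1 + D_2/(1+r)^2 + D_3/(1+r)^3 + D_4/(1+r)^4 + D_5/(1+r)^5 + TV/(1+r)^5
    = 4339.86940 + 4505.85321 + 4678.18529 + 4857.10842 + 5042.87469 + 95067.52659 = 118491.41760

£118491.42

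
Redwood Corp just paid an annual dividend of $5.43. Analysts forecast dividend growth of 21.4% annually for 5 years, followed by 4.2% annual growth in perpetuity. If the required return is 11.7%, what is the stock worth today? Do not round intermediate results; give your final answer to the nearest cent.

$149.50

D_1 = 6.59202
D_2 = 8.00271
D_3 = 9.71529
D_4 = 11.79437
D_5 = 14.31836
Terminal value at year 5: TV = D_5×(1+g_2)/(r−g_2) = 14.91973/0.075 = 198.92974
P_0 = D_1/(1+r)^1 + D_2/(1+r)^2 + D_3/(1+r)^3 + D_4/(1+r)^4 + D_5/(1+r)^5 + TV/(1+r)^5
    = 5.90154 + 6.41403 + 6.97102 + 7.57638 + 8.23431 + 114.40206 = 149.49935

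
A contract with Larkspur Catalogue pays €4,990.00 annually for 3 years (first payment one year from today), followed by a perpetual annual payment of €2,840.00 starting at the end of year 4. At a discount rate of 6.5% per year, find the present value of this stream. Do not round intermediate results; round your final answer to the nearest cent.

€49386.53

PV of 3-year annuity: €4,990.00 × [1 − (1+0.065)^−3] / 0.065 = 13215.89280
Perpetuity value at year 3: €2,840.00 / 0.065 = 43692.30769
PV of perpetuity: 43692.30769 / (1+0.065)^3 = 36170.63724
Total PV = 13215.89280 + 36170.63724 = 49386.53004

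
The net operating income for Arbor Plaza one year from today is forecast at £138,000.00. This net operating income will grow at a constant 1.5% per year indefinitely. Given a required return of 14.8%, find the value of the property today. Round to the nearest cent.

Growing perpetuity: P = D₁ / (r − g) = £138,000.0000 / (0.148 − 0.015) = £1,037,593.98

£1037593.98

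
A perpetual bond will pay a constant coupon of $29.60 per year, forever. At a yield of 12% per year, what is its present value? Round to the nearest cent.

Level perpetuity: PV = C / r = $29.60 / 0.12 = $246.67

$246.67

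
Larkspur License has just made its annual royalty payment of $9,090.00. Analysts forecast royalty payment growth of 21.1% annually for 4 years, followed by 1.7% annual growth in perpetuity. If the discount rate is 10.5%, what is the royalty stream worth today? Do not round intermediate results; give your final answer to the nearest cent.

D_1 = 11007.99000
D_2 = 13330.67589
D_3 = 16143.44850
D_4 = 19549.71614
Terminal value at year 4: TV = D_4×(1+g_2)/(r−g_2) = 19882.06131/0.088 = 225932.51490
P_0 = D_1/(1+r)^1 + D_2/(1+r)^2 + D_3/(1+r)^3 + D_4/(1+r)^4 + TV/(1+r)^4
    = 9961.98190 + 10917.61093 + 11964.91117 + 13112.67640 + 151540.81705 = 197497.99746

$197498.00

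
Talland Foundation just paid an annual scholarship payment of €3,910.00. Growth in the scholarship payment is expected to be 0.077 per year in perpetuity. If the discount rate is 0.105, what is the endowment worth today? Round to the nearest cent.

€150395.36

D₁ = D₀ × (1 + g) = €3,910.00 × 1.077 = €4,211.0700
Growing perpetuity: P = D₁ / (r − g) = €4,211.0700 / (0.105 − 0.077) = €150,395.36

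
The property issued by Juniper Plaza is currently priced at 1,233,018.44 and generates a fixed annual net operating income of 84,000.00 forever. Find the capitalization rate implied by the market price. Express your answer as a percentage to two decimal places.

6.81%

P = C/r ⇒ r = C/P = 84,000.00/1,233,018.44 = 0.068126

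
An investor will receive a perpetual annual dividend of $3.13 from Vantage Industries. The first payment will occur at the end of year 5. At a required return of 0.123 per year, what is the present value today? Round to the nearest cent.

$16.00

Value at end of year 4: C / r = $3.13 / 0.123 = $25.4472
Discount to today: PV = $25.4472 / (1 + 0.123)^4 = $25.4472 / 1.590446 = $16.00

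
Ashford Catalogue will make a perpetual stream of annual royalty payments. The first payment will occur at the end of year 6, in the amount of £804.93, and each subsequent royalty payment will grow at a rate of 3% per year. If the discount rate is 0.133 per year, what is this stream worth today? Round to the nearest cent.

Value at end of year 5: C₁ / (r − g) = £804.93 / (0.133 − 0.03) = £7,814.8544
Discount to today: PV = £7,814.8544 / (1 + 0.133)^5 = £7,814.8544 / 1.867022 = £4,185.73

£4185.73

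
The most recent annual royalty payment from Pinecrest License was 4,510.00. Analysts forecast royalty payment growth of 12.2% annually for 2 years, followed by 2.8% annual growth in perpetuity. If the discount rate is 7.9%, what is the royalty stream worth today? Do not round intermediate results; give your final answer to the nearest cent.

107863.82

D_1 = 5060.22000
D_2 = 5677.56684
Terminal value at year 2: TV = D_2×(1+g_2)/(r−g_2) = 5836.53871/0.051 = 114441.93552
P_0 = D_1/(1+r)^1 + D_2/(1+r)^2 + TV/(1+r)^2
    = 4689.73123 + 4876.62506 + 98297.46205 = 107863.81835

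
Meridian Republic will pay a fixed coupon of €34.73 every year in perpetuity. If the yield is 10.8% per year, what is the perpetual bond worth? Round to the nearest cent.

€321.57

Level perpetuity: PV = C / r = €34.73 / 0.108 = €321.57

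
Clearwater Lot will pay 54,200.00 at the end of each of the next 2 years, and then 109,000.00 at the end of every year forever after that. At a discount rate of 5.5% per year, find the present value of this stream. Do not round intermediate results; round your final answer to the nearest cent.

PV of 2-year annuity: 54,200.00 × [1 − (1+0.055)^−2] / 0.055 = 100070.52851
Perpetuity value at year 2: 109,000.00 / 0.055 = 1981818.18182
PV of perpetuity: 1981818.18182 / (1+0.055)^2 = 1780569.33296
Total PV = 100070.52851 + 1780569.33296 = 1880639.86147

1880639.86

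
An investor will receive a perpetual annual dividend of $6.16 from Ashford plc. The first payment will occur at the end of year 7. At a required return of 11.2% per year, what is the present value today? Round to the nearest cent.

Value at end of year 6: C / r = $6.16 / 0.112 = $55.0000
Discount to today: PV = $55.0000 / (1 + 0.112)^6 = $55.0000 / 1.890727 = $29.09

$29.09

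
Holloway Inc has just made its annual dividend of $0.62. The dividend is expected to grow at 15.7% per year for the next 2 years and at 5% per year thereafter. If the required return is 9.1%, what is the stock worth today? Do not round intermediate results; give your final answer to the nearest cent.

D_1 = 0.71734
D_2 = 0.82996
Terminal value at year 2: TV = D_2×(1+g_2)/(r−g_2) = 0.87146/0.041 = 21.25513
P_0 = D_1/(1+r)^1 + D_2/(1+r)^2 + TV/(1+r)^2
    = 0.65751 + 0.69728 + 17.85724 = 19.21203

$19.21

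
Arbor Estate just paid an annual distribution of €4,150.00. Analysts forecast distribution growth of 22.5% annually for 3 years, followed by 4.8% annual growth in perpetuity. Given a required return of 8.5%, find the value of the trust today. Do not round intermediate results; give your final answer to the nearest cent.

€185119.51

D_1 = 5083.75000
D_2 = 6227.59375
D_3 = 7628.80234
Terminal value at year 3: TV = D_3×(1+g_2)/(r−g_2) = 7994.98486/0.037 = 216080.67179
P_0 = D_1/(1+r)^1 + D_2/(1+r)^2 + D_3/(1+r)^3 + TV/(1+r)^3
    = 4685.48387 + 5290.06243 + 5972.65114 + 169171.30786 = 185119.50530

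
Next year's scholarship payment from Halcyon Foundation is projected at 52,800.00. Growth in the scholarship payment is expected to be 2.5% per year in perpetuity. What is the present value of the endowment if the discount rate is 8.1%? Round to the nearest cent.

Growing perpetuity: P = D₁ / (r − g) = 52,800.0000 / (0.081 − 0.025) = 942,857.14

942857.14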